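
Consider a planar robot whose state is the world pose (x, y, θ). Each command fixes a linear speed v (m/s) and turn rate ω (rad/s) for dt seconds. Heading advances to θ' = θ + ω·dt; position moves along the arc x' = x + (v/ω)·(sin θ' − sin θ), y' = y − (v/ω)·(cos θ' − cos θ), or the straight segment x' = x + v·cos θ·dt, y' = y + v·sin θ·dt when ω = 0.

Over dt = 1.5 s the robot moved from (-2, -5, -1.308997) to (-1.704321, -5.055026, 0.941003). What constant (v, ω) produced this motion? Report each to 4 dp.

Δθ = 0.941003 − -1.308997 = 2.250000
ω = Δθ/dt = 2.250000/1.5 = 1.5000
R = Δx/(sin θ' − sin θ) = 0.1667
v = R·ω = 0.1667·1.5000 = 0.2500

v = 0.2500, ω = 1.5000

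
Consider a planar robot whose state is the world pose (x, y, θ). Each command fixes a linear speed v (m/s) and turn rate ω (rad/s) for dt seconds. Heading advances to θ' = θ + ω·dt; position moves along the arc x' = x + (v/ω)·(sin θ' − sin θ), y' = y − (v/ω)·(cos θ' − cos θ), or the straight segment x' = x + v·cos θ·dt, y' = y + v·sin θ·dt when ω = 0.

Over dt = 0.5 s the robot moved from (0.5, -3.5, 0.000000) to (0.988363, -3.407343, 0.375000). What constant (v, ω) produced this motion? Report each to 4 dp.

Δθ = 0.375000 − 0.000000 = 0.375000
ω = Δθ/dt = 0.375000/0.5 = 0.7500
R = Δx/(sin θ' − sin θ) = 1.3333
v = R·ω = 1.3333·0.7500 = 1.0000

v = 1.0000, ω = 0.7500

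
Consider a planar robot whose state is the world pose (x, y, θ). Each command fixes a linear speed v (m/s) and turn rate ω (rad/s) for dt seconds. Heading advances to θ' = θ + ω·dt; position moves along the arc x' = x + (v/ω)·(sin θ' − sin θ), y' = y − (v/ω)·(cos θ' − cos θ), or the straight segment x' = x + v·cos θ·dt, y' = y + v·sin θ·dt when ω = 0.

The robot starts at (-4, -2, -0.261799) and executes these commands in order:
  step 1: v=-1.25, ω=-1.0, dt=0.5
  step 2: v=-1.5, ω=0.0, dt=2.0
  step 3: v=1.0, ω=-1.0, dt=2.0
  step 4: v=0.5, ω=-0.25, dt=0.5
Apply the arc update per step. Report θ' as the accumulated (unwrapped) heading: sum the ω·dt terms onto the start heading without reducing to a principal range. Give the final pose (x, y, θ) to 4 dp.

(-7.2669, -1.3567, -2.8868)

step 1: θ'=-0.7618 (R=1.2500) → pose (-4.5393, -1.6971, -0.7618)
step 2: θ'=-0.7618 (straight) → pose (-6.7100, 0.3736, -0.7618)
step 3: θ'=-2.7618 (R=-1.0000) → pose (-7.0295, -1.2788, -2.7618)
step 4: θ'=-2.8868 (R=-2.0000) → pose (-7.2669, -1.3567, -2.8868)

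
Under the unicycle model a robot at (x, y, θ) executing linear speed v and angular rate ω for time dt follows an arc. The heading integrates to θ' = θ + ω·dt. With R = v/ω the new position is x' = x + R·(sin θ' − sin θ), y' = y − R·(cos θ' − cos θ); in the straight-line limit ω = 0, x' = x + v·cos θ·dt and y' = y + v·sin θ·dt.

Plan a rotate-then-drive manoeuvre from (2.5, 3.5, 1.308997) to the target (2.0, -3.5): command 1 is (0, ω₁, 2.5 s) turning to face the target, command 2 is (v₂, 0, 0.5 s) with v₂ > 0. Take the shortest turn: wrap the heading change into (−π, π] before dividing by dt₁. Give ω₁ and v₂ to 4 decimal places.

ω₁ = -1.1804, v₂ = 14.0357

heading to target = atan2(-3.5−3.5, 2−2.5) = -1.6421
Δθ = wrap(-1.6421 − 1.3090) = -2.9511; ω₁ = Δθ/dt₁ = -1.1804
distance = √((2−2.5)² + (-3.5−3.5)²) = 7.0178; v₂ = distance/dt₂ = 14.0357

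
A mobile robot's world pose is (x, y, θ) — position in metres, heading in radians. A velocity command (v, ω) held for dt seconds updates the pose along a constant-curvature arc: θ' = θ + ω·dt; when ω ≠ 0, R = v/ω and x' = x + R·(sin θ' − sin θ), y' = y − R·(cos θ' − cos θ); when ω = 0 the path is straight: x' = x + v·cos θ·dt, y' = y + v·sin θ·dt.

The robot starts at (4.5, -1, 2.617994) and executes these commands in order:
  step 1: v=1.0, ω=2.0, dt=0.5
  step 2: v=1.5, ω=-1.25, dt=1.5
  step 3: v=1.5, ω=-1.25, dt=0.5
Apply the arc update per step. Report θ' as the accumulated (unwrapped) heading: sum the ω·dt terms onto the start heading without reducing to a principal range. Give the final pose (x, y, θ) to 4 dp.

(2.3913, 0.6027, 1.1180)

step 1: θ'=3.6180 (R=0.5000) → pose (4.0207, -0.9887, 3.6180)
step 2: θ'=1.7430 (R=-1.2000) → pose (2.2882, -0.1279, 1.7430)
step 3: θ'=1.1180 (R=-1.2000) → pose (2.3913, 0.6027, 1.1180)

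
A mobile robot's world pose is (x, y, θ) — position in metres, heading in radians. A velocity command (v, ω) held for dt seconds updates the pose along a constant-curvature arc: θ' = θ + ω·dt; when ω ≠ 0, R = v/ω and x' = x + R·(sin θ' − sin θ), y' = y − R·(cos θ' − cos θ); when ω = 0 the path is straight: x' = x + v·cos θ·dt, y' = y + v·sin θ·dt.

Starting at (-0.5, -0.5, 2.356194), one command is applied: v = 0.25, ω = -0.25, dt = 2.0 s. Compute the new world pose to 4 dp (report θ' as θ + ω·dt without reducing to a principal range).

θ' = 2.3562 + -0.25·2.0 = 1.8562
R = v/ω = 0.25/-0.25 = -1.0000
x' = -0.5 + -1.0000·(sin 1.8562 − sin 2.3562) = -0.7524
y' = -0.5 − -1.0000·(cos 1.8562 − cos 2.3562) = -0.0744

(-0.7524, -0.0744, 1.8562)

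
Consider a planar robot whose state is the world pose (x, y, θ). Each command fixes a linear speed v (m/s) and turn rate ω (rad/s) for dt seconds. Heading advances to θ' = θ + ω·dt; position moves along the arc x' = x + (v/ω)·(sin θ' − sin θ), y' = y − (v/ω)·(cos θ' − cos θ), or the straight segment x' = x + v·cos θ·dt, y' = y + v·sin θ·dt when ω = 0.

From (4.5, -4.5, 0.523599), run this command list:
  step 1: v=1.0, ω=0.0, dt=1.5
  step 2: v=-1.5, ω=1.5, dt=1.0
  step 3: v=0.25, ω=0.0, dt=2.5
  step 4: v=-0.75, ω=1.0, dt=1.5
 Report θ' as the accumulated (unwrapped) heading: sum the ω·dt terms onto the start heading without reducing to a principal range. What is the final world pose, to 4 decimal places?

(6.0804, -4.8593, 3.5236)

step 1: θ'=0.5236 (straight) → pose (5.7990, -3.7500, 0.5236)
step 2: θ'=2.0236 (R=-1.0000) → pose (5.3998, -5.0535, 2.0236)
step 3: θ'=2.0236 (straight) → pose (5.1264, -4.4915, 2.0236)
step 4: θ'=3.5236 (R=-0.7500) → pose (6.0804, -4.8593, 3.5236)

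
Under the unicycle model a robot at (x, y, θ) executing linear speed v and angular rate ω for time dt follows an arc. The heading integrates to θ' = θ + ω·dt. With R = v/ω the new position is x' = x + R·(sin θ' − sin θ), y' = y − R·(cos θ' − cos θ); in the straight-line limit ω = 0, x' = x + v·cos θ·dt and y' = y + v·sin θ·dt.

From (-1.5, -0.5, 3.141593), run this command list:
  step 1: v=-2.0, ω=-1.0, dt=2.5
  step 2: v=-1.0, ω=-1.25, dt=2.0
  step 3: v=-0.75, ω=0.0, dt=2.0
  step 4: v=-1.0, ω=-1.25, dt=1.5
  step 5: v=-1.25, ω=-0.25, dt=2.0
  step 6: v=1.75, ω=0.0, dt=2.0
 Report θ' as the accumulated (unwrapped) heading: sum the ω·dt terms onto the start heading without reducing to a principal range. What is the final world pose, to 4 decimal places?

step 1: θ'=0.6416 (R=2.0000) → pose (-0.3031, -4.1023, 0.6416)
step 2: θ'=-1.8584 (R=0.8000) → pose (-1.5490, -3.2344, -1.8584)
step 3: θ'=-1.8584 (straight) → pose (-1.1235, -1.7961, -1.8584)
step 4: θ'=-3.7334 (R=0.8000) → pose (0.0900, -1.3590, -3.7334)
step 5: θ'=-4.2334 (R=5.0000) → pose (1.7379, -3.2043, -4.2334)
step 6: θ'=-4.2334 (straight) → pose (0.1249, -0.0982, -4.2334)

(0.1249, -0.0982, -4.2334)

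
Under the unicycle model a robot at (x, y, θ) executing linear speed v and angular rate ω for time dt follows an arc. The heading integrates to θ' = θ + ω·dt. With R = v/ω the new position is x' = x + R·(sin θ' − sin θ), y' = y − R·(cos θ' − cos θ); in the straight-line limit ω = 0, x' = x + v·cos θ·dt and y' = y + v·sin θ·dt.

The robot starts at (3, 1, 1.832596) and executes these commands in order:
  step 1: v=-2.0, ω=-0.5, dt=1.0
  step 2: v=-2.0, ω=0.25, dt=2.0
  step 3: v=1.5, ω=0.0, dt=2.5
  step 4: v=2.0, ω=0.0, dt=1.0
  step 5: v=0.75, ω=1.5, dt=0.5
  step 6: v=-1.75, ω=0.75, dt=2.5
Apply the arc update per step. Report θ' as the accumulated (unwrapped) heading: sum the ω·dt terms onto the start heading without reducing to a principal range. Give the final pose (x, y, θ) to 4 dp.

(4.8595, 2.3013, 4.4576)

step 1: θ'=1.3326 (R=4.0000) → pose (3.0234, -0.9791, 1.3326)
step 2: θ'=1.8326 (R=-8.0000) → pose (3.0701, -4.9373, 1.8326)
step 3: θ'=1.8326 (straight) → pose (2.0995, -1.3151, 1.8326)
step 4: θ'=1.8326 (straight) → pose (1.5819, 0.6168, 1.8326)
step 5: θ'=2.5826 (R=0.5000) → pose (1.3641, 0.9113, 2.5826)
step 6: θ'=4.4576 (R=-2.3333) → pose (4.8595, 2.3013, 4.4576)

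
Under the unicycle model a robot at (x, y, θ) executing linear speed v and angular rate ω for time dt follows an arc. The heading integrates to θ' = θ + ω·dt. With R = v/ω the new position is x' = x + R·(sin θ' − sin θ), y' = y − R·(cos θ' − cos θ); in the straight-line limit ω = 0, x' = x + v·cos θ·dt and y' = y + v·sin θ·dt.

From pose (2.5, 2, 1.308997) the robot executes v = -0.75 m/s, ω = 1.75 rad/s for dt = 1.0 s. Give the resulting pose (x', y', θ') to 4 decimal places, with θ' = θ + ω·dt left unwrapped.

θ' = 1.3090 + 1.75·1.0 = 3.0590
R = v/ω = -0.75/1.75 = -0.4286
x' = 2.5 + -0.4286·(sin 3.0590 − sin 1.3090) = 2.8786
y' = 2 − -0.4286·(cos 3.0590 − cos 1.3090) = 1.4620

(2.8786, 1.4620, 3.0590)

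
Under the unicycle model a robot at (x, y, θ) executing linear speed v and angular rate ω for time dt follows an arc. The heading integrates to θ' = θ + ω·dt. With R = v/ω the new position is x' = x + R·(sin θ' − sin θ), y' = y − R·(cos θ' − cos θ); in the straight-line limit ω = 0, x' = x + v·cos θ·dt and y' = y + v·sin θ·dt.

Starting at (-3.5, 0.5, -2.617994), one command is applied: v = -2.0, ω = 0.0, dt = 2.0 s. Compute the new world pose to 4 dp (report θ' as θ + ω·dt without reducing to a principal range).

(-0.0359, 2.5000, -2.6180)

θ' = -2.6180 + 0.0·2.0 = -2.6180
ω = 0 → straight: x' = -3.5 + -2.0·cos(-2.6180)·2.0 = -0.0359
y' = 0.5 + -2.0·sin(-2.6180)·2.0 = 2.5000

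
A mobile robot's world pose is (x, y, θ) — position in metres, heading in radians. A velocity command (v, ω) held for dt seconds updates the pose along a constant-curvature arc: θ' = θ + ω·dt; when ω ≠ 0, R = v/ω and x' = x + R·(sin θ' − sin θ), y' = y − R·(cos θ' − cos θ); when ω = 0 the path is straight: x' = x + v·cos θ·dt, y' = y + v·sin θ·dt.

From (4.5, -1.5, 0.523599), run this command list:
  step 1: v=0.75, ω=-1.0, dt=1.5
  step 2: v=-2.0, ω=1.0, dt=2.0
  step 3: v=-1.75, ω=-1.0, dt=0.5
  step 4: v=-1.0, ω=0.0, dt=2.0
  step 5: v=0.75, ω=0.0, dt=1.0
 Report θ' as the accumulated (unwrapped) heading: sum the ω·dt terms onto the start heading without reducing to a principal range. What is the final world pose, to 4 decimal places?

step 1: θ'=-0.9764 (R=-0.7500) → pose (5.4964, -1.7295, -0.9764)
step 2: θ'=1.0236 (R=-2.0000) → pose (2.1314, -1.8089, 1.0236)
step 3: θ'=0.5236 (R=1.7500) → pose (1.5119, -2.4140, 0.5236)
step 4: θ'=0.5236 (straight) → pose (-0.2201, -3.4140, 0.5236)
step 5: θ'=0.5236 (straight) → pose (0.4294, -3.0390, 0.5236)

(0.4294, -3.0390, 0.5236)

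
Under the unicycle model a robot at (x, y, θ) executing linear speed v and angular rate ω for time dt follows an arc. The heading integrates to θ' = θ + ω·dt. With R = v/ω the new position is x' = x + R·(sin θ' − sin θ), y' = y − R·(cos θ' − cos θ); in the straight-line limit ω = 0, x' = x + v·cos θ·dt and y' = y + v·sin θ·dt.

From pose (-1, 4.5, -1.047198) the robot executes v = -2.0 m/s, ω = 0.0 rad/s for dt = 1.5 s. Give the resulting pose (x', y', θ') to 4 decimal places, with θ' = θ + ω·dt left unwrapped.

θ' = -1.0472 + 0.0·1.5 = -1.0472
ω = 0 → straight: x' = -1 + -2.0·cos(-1.0472)·1.5 = -2.5000
y' = 4.5 + -2.0·sin(-1.0472)·1.5 = 7.0981

(-2.5000, 7.0981, -1.0472)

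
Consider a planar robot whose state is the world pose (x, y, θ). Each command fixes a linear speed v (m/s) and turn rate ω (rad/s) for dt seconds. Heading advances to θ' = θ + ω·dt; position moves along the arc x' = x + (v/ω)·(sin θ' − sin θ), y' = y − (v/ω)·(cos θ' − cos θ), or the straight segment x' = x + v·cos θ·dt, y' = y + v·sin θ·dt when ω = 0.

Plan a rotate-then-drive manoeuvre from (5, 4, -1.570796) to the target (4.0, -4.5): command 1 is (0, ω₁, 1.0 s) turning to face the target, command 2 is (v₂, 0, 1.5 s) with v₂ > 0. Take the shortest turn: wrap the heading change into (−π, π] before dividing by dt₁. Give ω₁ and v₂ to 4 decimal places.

ω₁ = -0.1171, v₂ = 5.7057

heading to target = atan2(-4.5−4, 4−5) = -1.6879
Δθ = wrap(-1.6879 − -1.5708) = -0.1171; ω₁ = Δθ/dt₁ = -0.1171
distance = √((4−5)² + (-4.5−4)²) = 8.5586; v₂ = distance/dt₂ = 5.7057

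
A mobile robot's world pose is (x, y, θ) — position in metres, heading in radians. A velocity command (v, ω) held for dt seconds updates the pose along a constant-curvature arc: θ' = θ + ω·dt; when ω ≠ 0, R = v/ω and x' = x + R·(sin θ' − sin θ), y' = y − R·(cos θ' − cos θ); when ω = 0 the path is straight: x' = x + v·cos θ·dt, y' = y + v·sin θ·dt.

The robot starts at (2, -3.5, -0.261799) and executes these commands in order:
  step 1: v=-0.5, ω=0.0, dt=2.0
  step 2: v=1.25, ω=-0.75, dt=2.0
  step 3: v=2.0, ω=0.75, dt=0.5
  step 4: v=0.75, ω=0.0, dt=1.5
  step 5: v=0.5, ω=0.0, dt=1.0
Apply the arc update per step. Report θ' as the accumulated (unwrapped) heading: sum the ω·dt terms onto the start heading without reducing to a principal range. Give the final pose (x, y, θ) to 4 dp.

(2.5329, -7.7592, -1.3868)

step 1: θ'=-0.2618 (straight) → pose (1.0341, -3.2412, -0.2618)
step 2: θ'=-1.7618 (R=-1.6667) → pose (2.2391, -5.1675, -1.7618)
step 3: θ'=-1.3868 (R=2.6667) → pose (2.2356, -6.1616, -1.3868)
step 4: θ'=-1.3868 (straight) → pose (2.4414, -7.2676, -1.3868)
step 5: θ'=-1.3868 (straight) → pose (2.5329, -7.7592, -1.3868)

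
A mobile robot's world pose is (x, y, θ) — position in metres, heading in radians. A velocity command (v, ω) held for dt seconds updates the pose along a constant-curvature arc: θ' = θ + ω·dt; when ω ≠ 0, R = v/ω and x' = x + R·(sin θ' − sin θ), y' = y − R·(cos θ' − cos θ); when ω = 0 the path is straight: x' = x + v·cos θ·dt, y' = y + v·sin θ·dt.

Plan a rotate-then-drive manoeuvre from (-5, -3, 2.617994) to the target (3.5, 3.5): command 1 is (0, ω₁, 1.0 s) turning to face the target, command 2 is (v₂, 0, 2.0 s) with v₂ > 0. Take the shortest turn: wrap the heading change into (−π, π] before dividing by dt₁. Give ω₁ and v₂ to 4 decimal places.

heading to target = atan2(3.5−-3, 3.5−-5) = 0.6528
Δθ = wrap(0.6528 − 2.6180) = -1.9651; ω₁ = Δθ/dt₁ = -1.9651
distance = √((3.5−-5)² + (3.5−-3)²) = 10.7005; v₂ = distance/dt₂ = 5.3502

ω₁ = -1.9651, v₂ = 5.3502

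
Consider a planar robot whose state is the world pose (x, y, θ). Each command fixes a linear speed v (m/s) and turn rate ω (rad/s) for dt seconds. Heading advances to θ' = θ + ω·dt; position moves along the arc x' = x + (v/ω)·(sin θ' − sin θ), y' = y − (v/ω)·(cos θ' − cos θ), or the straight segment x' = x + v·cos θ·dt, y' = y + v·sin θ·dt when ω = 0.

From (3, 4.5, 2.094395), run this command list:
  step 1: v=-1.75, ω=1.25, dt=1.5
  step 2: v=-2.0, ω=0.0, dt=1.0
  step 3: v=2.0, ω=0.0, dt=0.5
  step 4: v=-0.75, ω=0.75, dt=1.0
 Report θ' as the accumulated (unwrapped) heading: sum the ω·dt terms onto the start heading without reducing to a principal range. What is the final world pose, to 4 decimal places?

(6.1835, 5.6729, 4.7194)

step 1: θ'=3.9694 (R=-1.4000) → pose (5.2435, 4.2529, 3.9694)
step 2: θ'=3.9694 (straight) → pose (6.5965, 5.7258, 3.9694)
step 3: θ'=3.9694 (straight) → pose (5.9200, 4.9894, 3.9694)
step 4: θ'=4.7194 (R=-1.0000) → pose (6.1835, 5.6729, 4.7194)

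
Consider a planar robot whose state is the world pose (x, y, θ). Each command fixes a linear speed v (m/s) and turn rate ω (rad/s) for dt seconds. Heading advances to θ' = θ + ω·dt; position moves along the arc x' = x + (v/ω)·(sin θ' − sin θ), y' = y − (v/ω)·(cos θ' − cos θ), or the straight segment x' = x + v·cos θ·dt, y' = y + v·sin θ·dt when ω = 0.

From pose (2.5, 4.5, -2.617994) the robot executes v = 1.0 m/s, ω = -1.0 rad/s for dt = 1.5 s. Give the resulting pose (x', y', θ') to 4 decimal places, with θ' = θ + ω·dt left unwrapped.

(1.1715, 4.8060, -4.1180)

θ' = -2.6180 + -1.0·1.5 = -4.1180
R = v/ω = 1.0/-1.0 = -1.0000
x' = 2.5 + -1.0000·(sin -4.1180 − sin -2.6180) = 1.1715
y' = 4.5 − -1.0000·(cos -4.1180 − cos -2.6180) = 4.8060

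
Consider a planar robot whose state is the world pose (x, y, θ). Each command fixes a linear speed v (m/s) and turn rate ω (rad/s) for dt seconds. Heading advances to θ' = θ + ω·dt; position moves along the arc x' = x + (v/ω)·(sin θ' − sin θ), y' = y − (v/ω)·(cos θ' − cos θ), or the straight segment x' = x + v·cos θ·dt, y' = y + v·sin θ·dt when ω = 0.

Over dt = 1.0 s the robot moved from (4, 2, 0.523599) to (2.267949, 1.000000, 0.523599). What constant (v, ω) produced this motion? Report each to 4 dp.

Δθ = 0.523599 − 0.523599 = 0.000000
ω = Δθ/dt = 0.000000/1.0 = 0.0000
ω = 0 → v = (Δx·cos θ + Δy·sin θ)/dt = -2.0000

v = -2.0000, ω = 0.0000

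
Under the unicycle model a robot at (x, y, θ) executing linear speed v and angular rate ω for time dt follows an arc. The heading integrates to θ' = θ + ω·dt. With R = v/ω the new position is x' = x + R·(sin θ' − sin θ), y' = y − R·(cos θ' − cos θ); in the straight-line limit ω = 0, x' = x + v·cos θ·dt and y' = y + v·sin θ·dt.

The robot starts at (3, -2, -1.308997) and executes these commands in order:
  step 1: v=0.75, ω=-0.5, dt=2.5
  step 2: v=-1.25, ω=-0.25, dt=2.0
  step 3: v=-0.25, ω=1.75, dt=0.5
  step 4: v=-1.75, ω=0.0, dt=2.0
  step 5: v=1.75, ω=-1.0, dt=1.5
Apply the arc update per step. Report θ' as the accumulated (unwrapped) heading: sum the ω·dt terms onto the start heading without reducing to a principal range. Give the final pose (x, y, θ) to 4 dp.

(4.4996, -0.4022, -3.6840)

step 1: θ'=-2.5590 (R=-1.5000) → pose (2.3764, -3.6408, -2.5590)
step 2: θ'=-3.0590 (R=5.0000) → pose (4.7149, -2.8330, -3.0590)
step 3: θ'=-2.1840 (R=-0.1429) → pose (4.8199, -2.7729, -2.1840)
step 4: θ'=-2.1840 (straight) → pose (6.8341, 0.0895, -2.1840)
step 5: θ'=-3.6840 (R=-1.7500) → pose (4.4996, -0.4022, -3.6840)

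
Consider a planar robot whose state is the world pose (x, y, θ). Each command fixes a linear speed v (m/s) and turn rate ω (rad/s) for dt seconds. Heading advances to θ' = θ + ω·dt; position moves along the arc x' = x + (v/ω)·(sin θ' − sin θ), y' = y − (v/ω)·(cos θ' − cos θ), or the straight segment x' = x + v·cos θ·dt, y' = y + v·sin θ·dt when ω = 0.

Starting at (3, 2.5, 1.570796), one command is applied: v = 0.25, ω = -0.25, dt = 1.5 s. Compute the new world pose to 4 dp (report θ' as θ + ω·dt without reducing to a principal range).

(3.0695, 2.8663, 1.1958)

θ' = 1.5708 + -0.25·1.5 = 1.1958
R = v/ω = 0.25/-0.25 = -1.0000
x' = 3 + -1.0000·(sin 1.1958 − sin 1.5708) = 3.0695
y' = 2.5 − -1.0000·(cos 1.1958 − cos 1.5708) = 2.8663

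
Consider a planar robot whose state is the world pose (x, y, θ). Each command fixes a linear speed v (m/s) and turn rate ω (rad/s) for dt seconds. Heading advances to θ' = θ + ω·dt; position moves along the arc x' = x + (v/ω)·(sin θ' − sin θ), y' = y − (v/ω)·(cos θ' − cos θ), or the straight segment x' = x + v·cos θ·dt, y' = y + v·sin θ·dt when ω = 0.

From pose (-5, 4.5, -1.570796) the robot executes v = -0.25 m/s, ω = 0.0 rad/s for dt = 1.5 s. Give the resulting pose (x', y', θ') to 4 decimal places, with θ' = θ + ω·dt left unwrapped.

θ' = -1.5708 + 0.0·1.5 = -1.5708
ω = 0 → straight: x' = -5 + -0.25·cos(-1.5708)·1.5 = -5.0000
y' = 4.5 + -0.25·sin(-1.5708)·1.5 = 4.8750

(-5.0000, 4.8750, -1.5708)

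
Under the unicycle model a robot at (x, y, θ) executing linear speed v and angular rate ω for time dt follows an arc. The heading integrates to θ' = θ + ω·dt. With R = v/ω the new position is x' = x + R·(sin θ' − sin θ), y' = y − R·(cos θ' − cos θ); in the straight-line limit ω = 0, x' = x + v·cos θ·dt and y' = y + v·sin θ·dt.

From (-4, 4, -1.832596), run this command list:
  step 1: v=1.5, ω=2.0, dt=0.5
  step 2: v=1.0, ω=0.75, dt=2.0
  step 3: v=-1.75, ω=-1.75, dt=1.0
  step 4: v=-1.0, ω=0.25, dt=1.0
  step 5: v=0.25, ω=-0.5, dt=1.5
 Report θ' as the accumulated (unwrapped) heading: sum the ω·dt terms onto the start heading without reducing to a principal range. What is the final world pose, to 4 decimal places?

step 1: θ'=-0.8326 (R=0.7500) → pose (-3.8303, 3.3012, -0.8326)
step 2: θ'=0.6674 (R=1.3333) → pose (-2.0188, 3.1512, 0.6674)
step 3: θ'=-1.0826 (R=1.0000) → pose (-3.5209, 3.4676, -1.0826)
step 4: θ'=-0.8326 (R=-4.0000) → pose (-4.0949, 4.2833, -0.8326)
step 5: θ'=-1.5826 (R=-0.5000) → pose (-3.9648, 3.9409, -1.5826)

(-3.9648, 3.9409, -1.5826)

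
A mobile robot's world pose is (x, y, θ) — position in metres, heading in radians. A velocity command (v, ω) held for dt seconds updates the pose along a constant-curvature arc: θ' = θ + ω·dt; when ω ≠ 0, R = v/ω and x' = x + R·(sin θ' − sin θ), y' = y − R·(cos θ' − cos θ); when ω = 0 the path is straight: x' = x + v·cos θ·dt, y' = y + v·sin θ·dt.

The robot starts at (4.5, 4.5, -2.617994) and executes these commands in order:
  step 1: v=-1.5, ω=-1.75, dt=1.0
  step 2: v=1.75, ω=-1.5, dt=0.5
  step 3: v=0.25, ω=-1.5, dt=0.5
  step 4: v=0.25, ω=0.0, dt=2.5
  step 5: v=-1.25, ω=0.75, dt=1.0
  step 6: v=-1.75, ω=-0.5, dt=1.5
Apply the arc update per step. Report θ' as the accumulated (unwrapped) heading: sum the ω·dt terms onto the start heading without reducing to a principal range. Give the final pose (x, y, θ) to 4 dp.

(3.7559, 2.5511, -5.8680)

step 1: θ'=-4.3680 (R=0.8571) → pose (5.7354, 4.0471, -4.3680)
step 2: θ'=-5.1180 (R=-1.1667) → pose (5.7615, 4.9013, -5.1180)
step 3: θ'=-5.8680 (R=-0.1667) → pose (5.8475, 4.9881, -5.8680)
step 4: θ'=-5.8680 (straight) → pose (6.4194, 5.2402, -5.8680)
step 5: θ'=-5.1180 (R=-1.6667) → pose (5.5602, 4.3727, -5.1180)
step 6: θ'=-5.8680 (R=3.5000) → pose (3.7559, 2.5511, -5.8680)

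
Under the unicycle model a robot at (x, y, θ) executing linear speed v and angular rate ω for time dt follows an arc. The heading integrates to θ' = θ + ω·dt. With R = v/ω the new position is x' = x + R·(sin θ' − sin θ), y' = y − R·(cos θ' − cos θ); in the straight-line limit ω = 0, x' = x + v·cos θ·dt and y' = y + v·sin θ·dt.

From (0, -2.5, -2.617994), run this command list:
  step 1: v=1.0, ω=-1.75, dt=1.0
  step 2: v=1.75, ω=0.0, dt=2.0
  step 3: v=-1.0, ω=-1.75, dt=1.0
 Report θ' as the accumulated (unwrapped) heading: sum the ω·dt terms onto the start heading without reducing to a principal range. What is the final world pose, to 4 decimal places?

(-2.4492, 0.3398, -6.1180)

step 1: θ'=-4.3680 (R=-0.5714) → pose (-0.8236, -2.1981, -4.3680)
step 2: θ'=-4.3680 (straight) → pose (-2.0053, 1.0964, -4.3680)
step 3: θ'=-6.1180 (R=0.5714) → pose (-2.4492, 0.3398, -6.1180)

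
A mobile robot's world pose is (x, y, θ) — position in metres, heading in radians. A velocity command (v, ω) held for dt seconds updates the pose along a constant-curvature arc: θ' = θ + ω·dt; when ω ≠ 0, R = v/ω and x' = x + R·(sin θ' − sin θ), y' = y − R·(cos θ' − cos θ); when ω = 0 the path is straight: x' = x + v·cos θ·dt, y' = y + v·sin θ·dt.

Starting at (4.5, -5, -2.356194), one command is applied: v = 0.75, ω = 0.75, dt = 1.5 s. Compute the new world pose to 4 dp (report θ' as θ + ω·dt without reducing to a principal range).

θ' = -2.3562 + 0.75·1.5 = -1.2312
R = v/ω = 0.75/0.75 = 1.0000
x' = 4.5 + 1.0000·(sin -1.2312 − sin -2.3562) = 4.2642
y' = -5 − 1.0000·(cos -1.2312 − cos -2.3562) = -6.0402

(4.2642, -6.0402, -1.2312)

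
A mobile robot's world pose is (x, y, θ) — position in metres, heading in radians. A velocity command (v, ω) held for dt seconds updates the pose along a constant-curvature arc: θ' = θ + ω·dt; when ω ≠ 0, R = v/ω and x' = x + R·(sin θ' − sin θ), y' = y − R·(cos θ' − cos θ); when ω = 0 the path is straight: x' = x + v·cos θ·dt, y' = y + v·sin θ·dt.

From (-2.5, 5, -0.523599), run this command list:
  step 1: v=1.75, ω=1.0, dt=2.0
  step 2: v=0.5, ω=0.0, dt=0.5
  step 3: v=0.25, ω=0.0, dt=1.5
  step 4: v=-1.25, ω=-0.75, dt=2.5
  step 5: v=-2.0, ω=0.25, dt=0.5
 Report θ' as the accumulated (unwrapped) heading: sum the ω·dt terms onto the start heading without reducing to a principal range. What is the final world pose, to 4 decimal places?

step 1: θ'=1.4764 (R=1.7500) → pose (0.1172, 6.3506, 1.4764)
step 2: θ'=1.4764 (straight) → pose (0.1408, 6.5995, 1.4764)
step 3: θ'=1.4764 (straight) → pose (0.1761, 6.9728, 1.4764)
step 4: θ'=-0.3986 (R=1.6667) → pose (-2.1300, 5.5939, -0.3986)
step 5: θ'=-0.2736 (R=-8.0000) → pose (-3.0734, 5.9235, -0.2736)

(-3.0734, 5.9235, -0.2736)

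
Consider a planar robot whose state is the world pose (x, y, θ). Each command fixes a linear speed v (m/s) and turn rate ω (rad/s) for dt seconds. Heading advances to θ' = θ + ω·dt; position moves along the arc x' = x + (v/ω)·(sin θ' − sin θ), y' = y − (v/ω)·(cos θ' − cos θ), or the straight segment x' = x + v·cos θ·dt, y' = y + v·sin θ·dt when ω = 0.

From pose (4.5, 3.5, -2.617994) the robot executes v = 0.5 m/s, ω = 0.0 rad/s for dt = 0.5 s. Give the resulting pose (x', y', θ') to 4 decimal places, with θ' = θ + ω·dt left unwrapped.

θ' = -2.6180 + 0.0·0.5 = -2.6180
ω = 0 → straight: x' = 4.5 + 0.5·cos(-2.6180)·0.5 = 4.2835
y' = 3.5 + 0.5·sin(-2.6180)·0.5 = 3.3750

(4.2835, 3.3750, -2.6180)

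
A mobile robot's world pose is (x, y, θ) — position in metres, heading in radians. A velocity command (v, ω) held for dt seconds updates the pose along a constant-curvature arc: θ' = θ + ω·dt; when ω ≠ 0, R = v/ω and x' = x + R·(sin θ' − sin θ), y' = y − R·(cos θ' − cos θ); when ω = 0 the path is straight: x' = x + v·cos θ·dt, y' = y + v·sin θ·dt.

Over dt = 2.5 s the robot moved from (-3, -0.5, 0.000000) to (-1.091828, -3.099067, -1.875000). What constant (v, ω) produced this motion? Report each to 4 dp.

v = 1.5000, ω = -0.7500

Δθ = -1.875000 − 0.000000 = -1.875000
ω = Δθ/dt = -1.875000/2.5 = -0.7500
R = −Δy/(cos θ' − cos θ) = -2.0000
v = R·ω = -2.0000·-0.7500 = 1.5000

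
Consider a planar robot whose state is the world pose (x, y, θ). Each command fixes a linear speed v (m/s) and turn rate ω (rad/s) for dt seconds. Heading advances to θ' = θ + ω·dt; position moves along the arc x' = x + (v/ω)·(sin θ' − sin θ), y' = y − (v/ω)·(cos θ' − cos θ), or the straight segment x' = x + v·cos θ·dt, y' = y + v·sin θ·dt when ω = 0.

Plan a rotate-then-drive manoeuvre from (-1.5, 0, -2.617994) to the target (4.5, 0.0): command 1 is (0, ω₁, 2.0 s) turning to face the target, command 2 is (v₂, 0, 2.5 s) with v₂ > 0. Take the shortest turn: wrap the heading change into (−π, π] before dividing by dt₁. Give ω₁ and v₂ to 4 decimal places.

heading to target = atan2(0−0, 4.5−-1.5) = 0.0000
Δθ = wrap(0.0000 − -2.6180) = 2.6180; ω₁ = Δθ/dt₁ = 1.3090
distance = √((4.5−-1.5)² + (0−0)²) = 6.0000; v₂ = distance/dt₂ = 2.4000

ω₁ = 1.3090, v₂ = 2.4000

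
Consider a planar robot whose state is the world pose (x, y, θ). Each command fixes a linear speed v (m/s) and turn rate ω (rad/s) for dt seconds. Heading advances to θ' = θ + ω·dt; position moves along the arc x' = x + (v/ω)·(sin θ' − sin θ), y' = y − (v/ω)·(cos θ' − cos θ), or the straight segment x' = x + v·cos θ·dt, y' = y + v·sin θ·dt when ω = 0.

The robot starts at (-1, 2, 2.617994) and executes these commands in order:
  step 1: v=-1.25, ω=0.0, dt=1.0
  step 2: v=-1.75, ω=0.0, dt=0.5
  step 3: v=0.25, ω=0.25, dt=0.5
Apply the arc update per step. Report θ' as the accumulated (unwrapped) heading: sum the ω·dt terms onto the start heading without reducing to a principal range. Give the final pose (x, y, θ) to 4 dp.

step 1: θ'=2.6180 (straight) → pose (0.0825, 1.3750, 2.6180)
step 2: θ'=2.6180 (straight) → pose (0.8403, 0.9375, 2.6180)
step 3: θ'=2.7430 (R=1.0000) → pose (0.7284, 0.9931, 2.7430)

(0.7284, 0.9931, 2.7430)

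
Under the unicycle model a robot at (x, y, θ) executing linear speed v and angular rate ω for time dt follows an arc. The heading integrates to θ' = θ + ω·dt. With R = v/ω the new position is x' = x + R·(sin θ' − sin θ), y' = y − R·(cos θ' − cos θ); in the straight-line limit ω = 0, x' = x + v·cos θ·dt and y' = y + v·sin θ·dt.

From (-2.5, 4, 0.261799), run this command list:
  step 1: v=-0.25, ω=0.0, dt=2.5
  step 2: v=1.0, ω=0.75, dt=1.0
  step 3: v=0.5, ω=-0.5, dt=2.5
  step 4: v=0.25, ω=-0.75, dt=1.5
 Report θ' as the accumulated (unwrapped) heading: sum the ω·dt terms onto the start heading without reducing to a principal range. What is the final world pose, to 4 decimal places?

(-0.9871, 4.6052, -1.3632)

step 1: θ'=0.2618 (straight) → pose (-3.1037, 3.8382, 0.2618)
step 2: θ'=1.0118 (R=1.3333) → pose (-2.3184, 4.4190, 1.0118)
step 3: θ'=-0.2382 (R=-1.0000) → pose (-1.2347, 4.8605, -0.2382)
step 4: θ'=-1.3632 (R=-0.3333) → pose (-0.9871, 4.6052, -1.3632)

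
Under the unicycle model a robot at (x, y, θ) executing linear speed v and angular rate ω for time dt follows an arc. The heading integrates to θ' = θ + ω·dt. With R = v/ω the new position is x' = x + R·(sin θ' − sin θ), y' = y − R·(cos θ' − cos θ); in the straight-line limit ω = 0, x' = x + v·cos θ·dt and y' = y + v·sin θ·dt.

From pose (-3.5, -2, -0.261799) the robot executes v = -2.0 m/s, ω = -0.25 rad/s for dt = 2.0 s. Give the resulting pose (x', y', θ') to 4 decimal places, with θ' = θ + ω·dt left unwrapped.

θ' = -0.2618 + -0.25·2.0 = -0.7618
R = v/ω = -2.0/-0.25 = 8.0000
x' = -3.5 + 8.0000·(sin -0.7618 − sin -0.2618) = -6.9512
y' = -2 − 8.0000·(cos -0.7618 − cos -0.2618) = -0.0614

(-6.9512, -0.0614, -0.7618)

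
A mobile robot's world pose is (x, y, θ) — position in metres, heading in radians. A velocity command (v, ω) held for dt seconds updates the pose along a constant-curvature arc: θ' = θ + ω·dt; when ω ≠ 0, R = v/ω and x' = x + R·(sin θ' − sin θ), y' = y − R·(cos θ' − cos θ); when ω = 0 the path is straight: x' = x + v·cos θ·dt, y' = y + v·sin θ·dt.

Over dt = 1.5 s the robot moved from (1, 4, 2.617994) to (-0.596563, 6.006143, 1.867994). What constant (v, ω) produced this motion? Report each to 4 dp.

v = 1.7500, ω = -0.5000

Δθ = 1.867994 − 2.617994 = -0.750000
ω = Δθ/dt = -0.750000/1.5 = -0.5000
R = −Δy/(cos θ' − cos θ) = -3.5000
v = R·ω = -3.5000·-0.5000 = 1.7500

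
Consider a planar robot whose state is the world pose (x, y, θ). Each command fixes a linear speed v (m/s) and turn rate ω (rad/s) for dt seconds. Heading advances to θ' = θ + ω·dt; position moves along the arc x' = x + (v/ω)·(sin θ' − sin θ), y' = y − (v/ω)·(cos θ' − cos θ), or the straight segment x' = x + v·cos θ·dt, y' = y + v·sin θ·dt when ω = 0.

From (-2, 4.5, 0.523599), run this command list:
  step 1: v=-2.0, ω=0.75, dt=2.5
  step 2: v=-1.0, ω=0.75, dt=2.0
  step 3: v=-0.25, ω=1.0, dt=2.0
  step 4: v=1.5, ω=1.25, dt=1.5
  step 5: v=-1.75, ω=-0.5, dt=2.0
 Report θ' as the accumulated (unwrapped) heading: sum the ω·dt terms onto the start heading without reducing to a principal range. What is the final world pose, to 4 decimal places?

step 1: θ'=2.3986 (R=-2.6667) → pose (-2.4707, 0.2267, 2.3986)
step 2: θ'=3.8986 (R=-1.3333) → pose (-0.6530, 0.2395, 3.8986)
step 3: θ'=5.8986 (R=-0.2500) → pose (-0.7309, 0.6529, 5.8986)
step 4: θ'=7.7736 (R=1.2000) → pose (0.9154, 1.6689, 7.7736)
step 5: θ'=6.7736 (R=3.5000) → pose (-0.9248, -1.1375, 6.7736)

(-0.9248, -1.1375, 6.7736)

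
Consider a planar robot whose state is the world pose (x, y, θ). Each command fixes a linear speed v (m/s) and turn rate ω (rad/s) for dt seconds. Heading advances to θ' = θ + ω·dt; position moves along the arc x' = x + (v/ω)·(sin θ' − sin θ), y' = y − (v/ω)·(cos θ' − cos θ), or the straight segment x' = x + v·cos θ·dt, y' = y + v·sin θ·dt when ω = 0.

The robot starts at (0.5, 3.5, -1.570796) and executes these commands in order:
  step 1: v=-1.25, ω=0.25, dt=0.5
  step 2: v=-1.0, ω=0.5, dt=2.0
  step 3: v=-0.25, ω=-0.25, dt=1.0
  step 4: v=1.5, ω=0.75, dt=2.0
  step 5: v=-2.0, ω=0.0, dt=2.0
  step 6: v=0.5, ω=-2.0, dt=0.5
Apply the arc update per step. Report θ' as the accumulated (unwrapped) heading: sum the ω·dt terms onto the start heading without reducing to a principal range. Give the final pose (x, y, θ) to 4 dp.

(-0.6944, 3.1517, -0.1958)

step 1: θ'=-1.4458 (R=-5.0000) → pose (0.4610, 4.1234, -1.4458)
step 2: θ'=-0.4458 (R=-2.0000) → pose (-0.6611, 5.6786, -0.4458)
step 3: θ'=-0.6958 (R=1.0000) → pose (-0.8709, 5.8133, -0.6958)
step 4: θ'=0.8042 (R=2.0000) → pose (1.8517, 5.9610, 0.8042)
step 5: θ'=0.8042 (straight) → pose (-0.9231, 3.0799, 0.8042)
step 6: θ'=-0.1958 (R=-0.2500) → pose (-0.6944, 3.1517, -0.1958)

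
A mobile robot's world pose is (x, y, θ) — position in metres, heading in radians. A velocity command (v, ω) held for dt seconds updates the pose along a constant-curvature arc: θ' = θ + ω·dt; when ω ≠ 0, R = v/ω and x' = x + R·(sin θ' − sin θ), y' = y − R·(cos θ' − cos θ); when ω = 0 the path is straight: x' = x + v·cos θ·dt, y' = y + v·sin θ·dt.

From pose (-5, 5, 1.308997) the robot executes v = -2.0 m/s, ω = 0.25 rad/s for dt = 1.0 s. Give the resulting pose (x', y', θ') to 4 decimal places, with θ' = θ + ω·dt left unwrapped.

(-5.2720, 3.0238, 1.5590)

θ' = 1.3090 + 0.25·1.0 = 1.5590
R = v/ω = -2.0/0.25 = -8.0000
x' = -5 + -8.0000·(sin 1.5590 − sin 1.3090) = -5.2720
y' = 5 − -8.0000·(cos 1.5590 − cos 1.3090) = 3.0238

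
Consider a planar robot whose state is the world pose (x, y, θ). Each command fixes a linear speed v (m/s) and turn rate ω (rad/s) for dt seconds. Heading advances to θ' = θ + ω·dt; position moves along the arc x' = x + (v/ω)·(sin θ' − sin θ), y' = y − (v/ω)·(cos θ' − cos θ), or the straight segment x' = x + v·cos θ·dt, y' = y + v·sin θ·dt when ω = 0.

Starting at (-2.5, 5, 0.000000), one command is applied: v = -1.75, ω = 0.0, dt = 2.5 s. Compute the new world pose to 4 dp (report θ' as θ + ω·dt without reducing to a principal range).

(-6.8750, 5.0000, 0.0000)

θ' = 0.0000 + 0.0·2.5 = 0.0000
ω = 0 → straight: x' = -2.5 + -1.75·cos(0.0000)·2.5 = -6.8750
y' = 5 + -1.75·sin(0.0000)·2.5 = 5.0000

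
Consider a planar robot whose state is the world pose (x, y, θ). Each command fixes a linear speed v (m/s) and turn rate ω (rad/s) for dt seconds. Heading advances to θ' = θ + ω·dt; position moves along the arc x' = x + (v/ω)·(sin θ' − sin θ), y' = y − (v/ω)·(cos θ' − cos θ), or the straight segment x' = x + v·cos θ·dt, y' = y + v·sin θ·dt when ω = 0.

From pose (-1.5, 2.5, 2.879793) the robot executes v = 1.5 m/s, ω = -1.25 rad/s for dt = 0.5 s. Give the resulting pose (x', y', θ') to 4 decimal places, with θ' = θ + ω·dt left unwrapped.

θ' = 2.8798 + -1.25·0.5 = 2.2548
R = v/ω = 1.5/-1.25 = -1.2000
x' = -1.5 + -1.2000·(sin 2.2548 − sin 2.8798) = -2.1195
y' = 2.5 − -1.2000·(cos 2.2548 − cos 2.8798) = 2.9008

(-2.1195, 2.9008, 2.2548)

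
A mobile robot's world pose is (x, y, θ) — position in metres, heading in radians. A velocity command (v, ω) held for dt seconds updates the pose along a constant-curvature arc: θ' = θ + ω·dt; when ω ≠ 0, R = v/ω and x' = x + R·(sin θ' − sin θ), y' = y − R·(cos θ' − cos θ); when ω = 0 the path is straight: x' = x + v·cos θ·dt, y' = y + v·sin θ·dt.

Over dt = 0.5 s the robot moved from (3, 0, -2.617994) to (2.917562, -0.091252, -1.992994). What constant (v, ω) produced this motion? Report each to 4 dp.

v = 0.2500, ω = 1.2500

Δθ = -1.992994 − -2.617994 = 0.625000
ω = Δθ/dt = 0.625000/0.5 = 1.2500
R = −Δy/(cos θ' − cos θ) = 0.2000
v = R·ω = 0.2000·1.2500 = 0.2500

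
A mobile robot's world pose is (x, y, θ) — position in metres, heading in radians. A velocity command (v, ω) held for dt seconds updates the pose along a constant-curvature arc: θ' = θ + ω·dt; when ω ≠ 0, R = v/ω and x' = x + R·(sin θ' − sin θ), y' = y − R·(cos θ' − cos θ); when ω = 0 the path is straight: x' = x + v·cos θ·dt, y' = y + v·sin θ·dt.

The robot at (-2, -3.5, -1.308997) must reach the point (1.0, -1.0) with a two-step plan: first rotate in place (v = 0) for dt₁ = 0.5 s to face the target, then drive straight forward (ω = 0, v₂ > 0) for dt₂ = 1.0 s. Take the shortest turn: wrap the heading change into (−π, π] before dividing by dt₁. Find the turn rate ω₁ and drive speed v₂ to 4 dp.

ω₁ = 4.0075, v₂ = 3.9051

heading to target = atan2(-1−-3.5, 1−-2) = 0.6947
Δθ = wrap(0.6947 − -1.3090) = 2.0037; ω₁ = Δθ/dt₁ = 4.0075
distance = √((1−-2)² + (-1−-3.5)²) = 3.9051; v₂ = distance/dt₂ = 3.9051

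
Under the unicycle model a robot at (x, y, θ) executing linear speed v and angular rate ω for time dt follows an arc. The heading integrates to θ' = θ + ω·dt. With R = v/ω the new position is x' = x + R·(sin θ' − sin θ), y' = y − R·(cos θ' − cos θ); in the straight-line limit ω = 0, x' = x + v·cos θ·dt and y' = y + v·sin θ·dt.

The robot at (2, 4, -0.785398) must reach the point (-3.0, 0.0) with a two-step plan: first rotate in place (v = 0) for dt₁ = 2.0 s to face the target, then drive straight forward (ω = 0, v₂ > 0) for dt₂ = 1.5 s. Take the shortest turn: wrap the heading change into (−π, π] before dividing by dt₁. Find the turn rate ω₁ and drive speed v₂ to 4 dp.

heading to target = atan2(0−4, -3−2) = -2.4669
Δθ = wrap(-2.4669 − -0.7854) = -1.6815; ω₁ = Δθ/dt₁ = -0.8407
distance = √((-3−2)² + (0−4)²) = 6.4031; v₂ = distance/dt₂ = 4.2687

ω₁ = -0.8407, v₂ = 4.2687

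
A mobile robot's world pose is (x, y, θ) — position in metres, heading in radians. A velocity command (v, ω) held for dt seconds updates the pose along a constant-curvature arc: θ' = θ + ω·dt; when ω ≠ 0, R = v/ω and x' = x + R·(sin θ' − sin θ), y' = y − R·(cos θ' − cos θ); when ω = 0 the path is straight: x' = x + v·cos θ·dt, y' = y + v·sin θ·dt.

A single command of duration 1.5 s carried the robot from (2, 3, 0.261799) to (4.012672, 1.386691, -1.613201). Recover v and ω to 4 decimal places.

Δθ = -1.613201 − 0.261799 = -1.875000
ω = Δθ/dt = -1.875000/1.5 = -1.2500
R = Δx/(sin θ' − sin θ) = -1.6000
v = R·ω = -1.6000·-1.2500 = 2.0000

v = 2.0000, ω = -1.2500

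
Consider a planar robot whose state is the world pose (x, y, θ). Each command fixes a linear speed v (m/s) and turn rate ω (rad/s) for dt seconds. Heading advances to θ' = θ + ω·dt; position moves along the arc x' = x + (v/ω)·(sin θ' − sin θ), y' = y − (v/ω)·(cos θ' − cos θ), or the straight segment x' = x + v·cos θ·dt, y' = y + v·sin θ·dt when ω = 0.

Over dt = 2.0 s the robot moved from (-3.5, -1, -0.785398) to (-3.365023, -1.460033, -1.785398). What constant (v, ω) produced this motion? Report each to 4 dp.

Δθ = -1.785398 − -0.785398 = -1.000000
ω = Δθ/dt = -1.000000/2.0 = -0.5000
R = −Δy/(cos θ' − cos θ) = -0.5000
v = R·ω = -0.5000·-0.5000 = 0.2500

v = 0.2500, ω = -0.5000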